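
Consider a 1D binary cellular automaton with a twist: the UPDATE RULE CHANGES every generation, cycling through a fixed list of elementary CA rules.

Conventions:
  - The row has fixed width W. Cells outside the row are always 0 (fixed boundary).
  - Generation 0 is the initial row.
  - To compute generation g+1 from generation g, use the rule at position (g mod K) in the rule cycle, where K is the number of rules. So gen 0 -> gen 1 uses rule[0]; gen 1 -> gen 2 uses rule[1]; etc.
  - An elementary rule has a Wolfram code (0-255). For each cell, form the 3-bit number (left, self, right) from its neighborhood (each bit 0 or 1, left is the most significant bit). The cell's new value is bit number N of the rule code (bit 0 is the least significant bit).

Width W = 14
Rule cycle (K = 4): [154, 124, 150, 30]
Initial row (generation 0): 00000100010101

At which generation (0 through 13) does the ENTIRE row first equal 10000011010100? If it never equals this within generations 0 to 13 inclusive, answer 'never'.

Answer: never

Derivation:
Gen 0: 00000100010101
Gen 1 (rule 154): 00001010100000
Gen 2 (rule 124): 00001111110000
Gen 3 (rule 150): 00010111101000
Gen 4 (rule 30): 00110100001100
Gen 5 (rule 154): 01100010011010
Gen 6 (rule 124): 01110011011111
Gen 7 (rule 150): 10101100001110
Gen 8 (rule 30): 10101010011001
Gen 9 (rule 154): 00000001110110
Gen 10 (rule 124): 00000001011111
Gen 11 (rule 150): 00000011001110
Gen 12 (rule 30): 00000110111001
Gen 13 (rule 154): 00001100110110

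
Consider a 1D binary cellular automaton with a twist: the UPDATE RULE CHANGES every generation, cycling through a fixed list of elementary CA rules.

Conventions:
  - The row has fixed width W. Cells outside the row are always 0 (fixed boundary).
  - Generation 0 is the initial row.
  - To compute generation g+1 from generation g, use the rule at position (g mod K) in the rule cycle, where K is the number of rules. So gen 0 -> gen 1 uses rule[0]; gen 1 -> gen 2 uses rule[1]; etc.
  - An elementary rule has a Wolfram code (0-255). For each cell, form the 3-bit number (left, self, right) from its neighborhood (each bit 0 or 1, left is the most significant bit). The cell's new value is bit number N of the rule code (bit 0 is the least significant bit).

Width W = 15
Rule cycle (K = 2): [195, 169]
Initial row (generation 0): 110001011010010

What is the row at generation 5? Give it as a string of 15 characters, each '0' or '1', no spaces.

Gen 0: 110001011010010
Gen 1 (rule 195): 010110001000100
Gen 2 (rule 169): 001100100010001
Gen 3 (rule 195): 110101001100110
Gen 4 (rule 169): 101010001000100
Gen 5 (rule 195): 000000110011001

Answer: 000000110011001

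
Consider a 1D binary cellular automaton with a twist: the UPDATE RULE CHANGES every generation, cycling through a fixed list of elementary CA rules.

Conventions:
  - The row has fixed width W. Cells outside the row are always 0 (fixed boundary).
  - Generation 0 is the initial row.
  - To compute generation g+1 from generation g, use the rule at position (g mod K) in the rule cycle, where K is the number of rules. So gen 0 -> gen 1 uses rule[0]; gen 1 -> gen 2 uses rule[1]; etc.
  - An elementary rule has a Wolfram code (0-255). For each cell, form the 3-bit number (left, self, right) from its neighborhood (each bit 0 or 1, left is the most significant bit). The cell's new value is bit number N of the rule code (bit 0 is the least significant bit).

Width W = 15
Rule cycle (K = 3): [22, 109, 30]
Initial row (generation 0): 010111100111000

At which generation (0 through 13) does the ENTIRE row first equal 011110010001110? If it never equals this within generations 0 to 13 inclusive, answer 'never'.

Answer: never

Derivation:
Gen 0: 010111100111000
Gen 1 (rule 22): 110000011000100
Gen 2 (rule 109): 110111011010101
Gen 3 (rule 30): 100100010010101
Gen 4 (rule 22): 111110111110101
Gen 5 (rule 109): 100011100011111
Gen 6 (rule 30): 110110010110000
Gen 7 (rule 22): 000001110001000
Gen 8 (rule 109): 111101010101011
Gen 9 (rule 30): 100001010101010
Gen 10 (rule 22): 110011010101011
Gen 11 (rule 109): 110011111111111
Gen 12 (rule 30): 101110000000000
Gen 13 (rule 22): 100001000000000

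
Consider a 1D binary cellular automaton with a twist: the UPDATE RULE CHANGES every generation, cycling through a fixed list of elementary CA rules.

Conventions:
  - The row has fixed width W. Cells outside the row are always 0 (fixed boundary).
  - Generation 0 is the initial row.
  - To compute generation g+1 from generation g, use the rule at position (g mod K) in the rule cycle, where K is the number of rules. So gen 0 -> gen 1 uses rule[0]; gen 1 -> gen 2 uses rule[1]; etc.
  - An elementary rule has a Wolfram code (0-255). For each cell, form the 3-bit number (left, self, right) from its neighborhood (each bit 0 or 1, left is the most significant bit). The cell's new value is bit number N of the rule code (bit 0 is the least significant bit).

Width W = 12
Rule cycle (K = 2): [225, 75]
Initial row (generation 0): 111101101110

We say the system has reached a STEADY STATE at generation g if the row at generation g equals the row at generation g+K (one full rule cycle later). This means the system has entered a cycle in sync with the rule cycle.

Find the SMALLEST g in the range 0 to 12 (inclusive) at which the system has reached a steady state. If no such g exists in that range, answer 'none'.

Answer: none

Derivation:
Gen 0: 111101101110
Gen 1 (rule 225): 011110110110
Gen 2 (rule 75): 110010110110
Gen 3 (rule 225): 010001011010
Gen 4 (rule 75): 100110011000
Gen 5 (rule 225): 000010001011
Gen 6 (rule 75): 111100110011
Gen 7 (rule 225): 011100010001
Gen 8 (rule 75): 110101100110
Gen 9 (rule 225): 011010100010
Gen 10 (rule 75): 111000001100
Gen 11 (rule 225): 011011100101
Gen 12 (rule 75): 111010101000
Gen 13 (rule 225): 011101010011
Gen 14 (rule 75): 110100000111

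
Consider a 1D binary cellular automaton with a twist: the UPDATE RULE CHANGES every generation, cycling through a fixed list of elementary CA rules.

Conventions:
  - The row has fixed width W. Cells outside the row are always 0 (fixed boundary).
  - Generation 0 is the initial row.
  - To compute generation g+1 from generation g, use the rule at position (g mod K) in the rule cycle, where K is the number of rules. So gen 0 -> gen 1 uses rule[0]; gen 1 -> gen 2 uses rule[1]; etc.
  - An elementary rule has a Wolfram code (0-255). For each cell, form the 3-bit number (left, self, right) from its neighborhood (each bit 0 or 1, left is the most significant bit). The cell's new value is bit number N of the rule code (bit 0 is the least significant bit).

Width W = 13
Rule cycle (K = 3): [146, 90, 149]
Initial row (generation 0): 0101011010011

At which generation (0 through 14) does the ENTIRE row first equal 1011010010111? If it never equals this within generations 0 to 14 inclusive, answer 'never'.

Gen 0: 0101011010011
Gen 1 (rule 146): 1000000001100
Gen 2 (rule 90): 0100000011110
Gen 3 (rule 149): 0111111001101
Gen 4 (rule 146): 1011110110000
Gen 5 (rule 90): 0010010111000
Gen 6 (rule 149): 1011010010111
Gen 7 (rule 146): 0000001100010
Gen 8 (rule 90): 0000011110101
Gen 9 (rule 149): 1111001100101
Gen 10 (rule 146): 0110110011000
Gen 11 (rule 90): 1110111111100
Gen 12 (rule 149): 0100011111011
Gen 13 (rule 146): 1010101110000
Gen 14 (rule 90): 0000001011000

Answer: 6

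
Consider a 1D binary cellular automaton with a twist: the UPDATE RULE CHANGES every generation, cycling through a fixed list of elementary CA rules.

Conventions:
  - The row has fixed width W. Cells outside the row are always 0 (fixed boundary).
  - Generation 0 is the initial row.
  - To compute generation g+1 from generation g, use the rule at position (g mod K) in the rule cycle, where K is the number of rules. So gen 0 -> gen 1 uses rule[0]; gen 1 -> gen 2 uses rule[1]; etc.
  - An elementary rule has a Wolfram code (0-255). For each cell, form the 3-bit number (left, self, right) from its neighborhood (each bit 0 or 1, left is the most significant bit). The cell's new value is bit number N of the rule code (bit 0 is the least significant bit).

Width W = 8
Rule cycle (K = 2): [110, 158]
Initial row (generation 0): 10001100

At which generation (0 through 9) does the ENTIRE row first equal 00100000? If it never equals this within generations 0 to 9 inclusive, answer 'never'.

Answer: never

Derivation:
Gen 0: 10001100
Gen 1 (rule 110): 10011100
Gen 2 (rule 158): 11111010
Gen 3 (rule 110): 10001110
Gen 4 (rule 158): 11011101
Gen 5 (rule 110): 11110111
Gen 6 (rule 158): 11100110
Gen 7 (rule 110): 10101110
Gen 8 (rule 158): 10101101
Gen 9 (rule 110): 11111111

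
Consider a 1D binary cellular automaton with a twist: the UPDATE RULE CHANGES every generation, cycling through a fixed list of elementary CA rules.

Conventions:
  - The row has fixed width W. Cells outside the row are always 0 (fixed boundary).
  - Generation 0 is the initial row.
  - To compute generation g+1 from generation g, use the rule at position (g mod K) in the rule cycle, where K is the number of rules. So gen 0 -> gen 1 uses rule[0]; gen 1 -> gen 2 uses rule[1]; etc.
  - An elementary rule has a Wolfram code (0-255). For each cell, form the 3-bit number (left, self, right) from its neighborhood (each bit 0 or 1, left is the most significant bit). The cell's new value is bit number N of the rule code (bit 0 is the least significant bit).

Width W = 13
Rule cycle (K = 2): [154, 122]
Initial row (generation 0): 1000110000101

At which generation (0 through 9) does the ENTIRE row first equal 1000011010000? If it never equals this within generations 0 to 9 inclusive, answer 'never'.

Gen 0: 1000110000101
Gen 1 (rule 154): 0101101001000
Gen 2 (rule 122): 1011110110100
Gen 3 (rule 154): 0011100100010
Gen 4 (rule 122): 0110111010101
Gen 5 (rule 154): 1100110000000
Gen 6 (rule 122): 1111111000000
Gen 7 (rule 154): 1111110100000
Gen 8 (rule 122): 1000011010000
Gen 9 (rule 154): 0100110001000

Answer: 8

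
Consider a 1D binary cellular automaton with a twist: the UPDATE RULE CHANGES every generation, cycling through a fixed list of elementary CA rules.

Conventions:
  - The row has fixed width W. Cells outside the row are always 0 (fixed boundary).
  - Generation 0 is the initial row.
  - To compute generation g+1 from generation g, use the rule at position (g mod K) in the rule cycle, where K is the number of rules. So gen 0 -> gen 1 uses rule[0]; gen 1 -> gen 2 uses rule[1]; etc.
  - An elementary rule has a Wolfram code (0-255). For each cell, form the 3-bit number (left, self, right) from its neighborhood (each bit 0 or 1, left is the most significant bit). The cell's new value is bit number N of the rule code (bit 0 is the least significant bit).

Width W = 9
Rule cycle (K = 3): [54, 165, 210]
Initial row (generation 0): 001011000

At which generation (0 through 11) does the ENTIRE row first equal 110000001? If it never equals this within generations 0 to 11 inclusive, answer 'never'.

Answer: 7

Derivation:
Gen 0: 001011000
Gen 1 (rule 54): 011100100
Gen 2 (rule 165): 001000101
Gen 3 (rule 210): 010101000
Gen 4 (rule 54): 111111100
Gen 5 (rule 165): 011111001
Gen 6 (rule 210): 101111110
Gen 7 (rule 54): 110000001
Gen 8 (rule 165): 000111101
Gen 9 (rule 210): 001011100
Gen 10 (rule 54): 011100010
Gen 11 (rule 165): 001001010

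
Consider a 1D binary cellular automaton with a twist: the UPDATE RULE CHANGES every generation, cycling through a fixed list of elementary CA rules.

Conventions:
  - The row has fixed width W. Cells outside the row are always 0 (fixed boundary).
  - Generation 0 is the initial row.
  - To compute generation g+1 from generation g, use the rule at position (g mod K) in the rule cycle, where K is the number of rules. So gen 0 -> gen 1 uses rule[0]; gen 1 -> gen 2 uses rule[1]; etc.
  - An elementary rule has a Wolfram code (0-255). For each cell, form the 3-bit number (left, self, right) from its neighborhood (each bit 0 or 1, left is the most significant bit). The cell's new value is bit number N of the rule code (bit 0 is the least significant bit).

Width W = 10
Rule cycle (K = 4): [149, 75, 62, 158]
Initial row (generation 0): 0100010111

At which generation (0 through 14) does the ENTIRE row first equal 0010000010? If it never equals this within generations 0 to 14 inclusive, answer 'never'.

Gen 0: 0100010111
Gen 1 (rule 149): 0111010010
Gen 2 (rule 75): 1101000100
Gen 3 (rule 62): 1011101110
Gen 4 (rule 158): 1011001101
Gen 5 (rule 149): 1000100001
Gen 6 (rule 75): 0011001110
Gen 7 (rule 62): 0110111001
Gen 8 (rule 158): 1100110111
Gen 9 (rule 149): 0010000010
Gen 10 (rule 75): 1100111100
Gen 11 (rule 62): 1011100010
Gen 12 (rule 158): 1011010111
Gen 13 (rule 149): 1000010010
Gen 14 (rule 75): 0011100100

Answer: 9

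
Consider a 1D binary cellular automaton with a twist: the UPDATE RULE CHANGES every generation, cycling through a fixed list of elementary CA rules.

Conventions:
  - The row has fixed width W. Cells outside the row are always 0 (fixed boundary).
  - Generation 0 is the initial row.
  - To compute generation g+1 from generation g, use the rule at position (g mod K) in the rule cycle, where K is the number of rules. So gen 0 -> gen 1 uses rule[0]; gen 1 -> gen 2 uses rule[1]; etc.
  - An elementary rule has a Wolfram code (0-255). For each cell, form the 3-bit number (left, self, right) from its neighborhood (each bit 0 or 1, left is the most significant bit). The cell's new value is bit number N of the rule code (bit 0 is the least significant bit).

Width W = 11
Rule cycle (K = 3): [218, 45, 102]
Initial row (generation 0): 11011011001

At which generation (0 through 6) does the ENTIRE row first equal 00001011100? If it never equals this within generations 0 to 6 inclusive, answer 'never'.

Answer: never

Derivation:
Gen 0: 11011011001
Gen 1 (rule 218): 11011011110
Gen 2 (rule 45): 10110110000
Gen 3 (rule 102): 11011010000
Gen 4 (rule 218): 11011001000
Gen 5 (rule 45): 10110001011
Gen 6 (rule 102): 11010011101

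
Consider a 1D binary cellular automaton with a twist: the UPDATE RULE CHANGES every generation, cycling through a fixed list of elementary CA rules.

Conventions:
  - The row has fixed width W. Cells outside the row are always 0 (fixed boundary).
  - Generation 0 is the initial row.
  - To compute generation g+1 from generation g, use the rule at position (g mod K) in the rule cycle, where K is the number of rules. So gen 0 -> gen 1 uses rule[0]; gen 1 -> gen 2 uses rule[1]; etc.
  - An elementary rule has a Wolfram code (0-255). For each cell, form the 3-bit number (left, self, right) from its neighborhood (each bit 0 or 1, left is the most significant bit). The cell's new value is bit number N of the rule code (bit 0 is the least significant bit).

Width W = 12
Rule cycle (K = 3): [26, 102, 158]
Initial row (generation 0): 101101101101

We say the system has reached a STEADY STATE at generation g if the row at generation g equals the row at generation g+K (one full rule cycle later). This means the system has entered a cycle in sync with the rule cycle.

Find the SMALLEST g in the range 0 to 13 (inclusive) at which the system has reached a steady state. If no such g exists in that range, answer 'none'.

Answer: none

Derivation:
Gen 0: 101101101101
Gen 1 (rule 26): 001001001000
Gen 2 (rule 102): 011011011000
Gen 3 (rule 158): 110010010100
Gen 4 (rule 26): 101101100010
Gen 5 (rule 102): 110110100110
Gen 6 (rule 158): 100100111101
Gen 7 (rule 26): 011011100000
Gen 8 (rule 102): 101100100000
Gen 9 (rule 158): 101011110000
Gen 10 (rule 26): 000010001000
Gen 11 (rule 102): 000110011000
Gen 12 (rule 158): 001101110100
Gen 13 (rule 26): 011001000010
Gen 14 (rule 102): 101011000110
Gen 15 (rule 158): 101010101101
Gen 16 (rule 26): 000000001000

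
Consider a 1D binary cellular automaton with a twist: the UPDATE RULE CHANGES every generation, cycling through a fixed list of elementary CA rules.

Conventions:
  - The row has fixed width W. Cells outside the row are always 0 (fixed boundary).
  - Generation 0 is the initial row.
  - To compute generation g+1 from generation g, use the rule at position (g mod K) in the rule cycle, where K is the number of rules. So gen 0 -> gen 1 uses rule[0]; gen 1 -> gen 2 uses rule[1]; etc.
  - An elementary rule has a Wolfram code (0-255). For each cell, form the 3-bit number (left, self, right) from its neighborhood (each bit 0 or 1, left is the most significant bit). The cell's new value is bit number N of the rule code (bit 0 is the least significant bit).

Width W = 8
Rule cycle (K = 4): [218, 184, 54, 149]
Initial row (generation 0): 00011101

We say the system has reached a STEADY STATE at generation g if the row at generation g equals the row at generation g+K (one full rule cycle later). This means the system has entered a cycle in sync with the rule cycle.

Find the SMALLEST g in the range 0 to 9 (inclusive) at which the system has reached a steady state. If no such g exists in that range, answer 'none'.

Gen 0: 00011101
Gen 1 (rule 218): 00111100
Gen 2 (rule 184): 00111010
Gen 3 (rule 54): 01000111
Gen 4 (rule 149): 01110010
Gen 5 (rule 218): 11111101
Gen 6 (rule 184): 11111010
Gen 7 (rule 54): 00000111
Gen 8 (rule 149): 11110010
Gen 9 (rule 218): 11111101
Gen 10 (rule 184): 11111010
Gen 11 (rule 54): 00000111
Gen 12 (rule 149): 11110010
Gen 13 (rule 218): 11111101

Answer: 5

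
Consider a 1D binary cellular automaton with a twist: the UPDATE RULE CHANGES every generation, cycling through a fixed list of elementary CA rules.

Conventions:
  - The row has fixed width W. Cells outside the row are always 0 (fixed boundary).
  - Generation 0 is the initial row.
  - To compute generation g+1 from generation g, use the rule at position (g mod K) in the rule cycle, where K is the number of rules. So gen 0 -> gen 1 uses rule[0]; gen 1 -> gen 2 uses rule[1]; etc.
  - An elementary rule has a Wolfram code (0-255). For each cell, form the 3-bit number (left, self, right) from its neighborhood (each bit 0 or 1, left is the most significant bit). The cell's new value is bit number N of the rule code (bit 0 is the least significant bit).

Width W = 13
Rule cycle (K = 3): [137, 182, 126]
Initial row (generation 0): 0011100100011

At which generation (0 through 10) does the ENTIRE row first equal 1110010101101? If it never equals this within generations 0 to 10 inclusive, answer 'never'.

Answer: never

Derivation:
Gen 0: 0011100100011
Gen 1 (rule 137): 1011000001010
Gen 2 (rule 182): 1100100011111
Gen 3 (rule 126): 1111110110001
Gen 4 (rule 137): 1111100100100
Gen 5 (rule 182): 0111011111110
Gen 6 (rule 126): 1101110000011
Gen 7 (rule 137): 1001100111010
Gen 8 (rule 182): 1110011010111
Gen 9 (rule 126): 1011111111101
Gen 10 (rule 137): 0011111111000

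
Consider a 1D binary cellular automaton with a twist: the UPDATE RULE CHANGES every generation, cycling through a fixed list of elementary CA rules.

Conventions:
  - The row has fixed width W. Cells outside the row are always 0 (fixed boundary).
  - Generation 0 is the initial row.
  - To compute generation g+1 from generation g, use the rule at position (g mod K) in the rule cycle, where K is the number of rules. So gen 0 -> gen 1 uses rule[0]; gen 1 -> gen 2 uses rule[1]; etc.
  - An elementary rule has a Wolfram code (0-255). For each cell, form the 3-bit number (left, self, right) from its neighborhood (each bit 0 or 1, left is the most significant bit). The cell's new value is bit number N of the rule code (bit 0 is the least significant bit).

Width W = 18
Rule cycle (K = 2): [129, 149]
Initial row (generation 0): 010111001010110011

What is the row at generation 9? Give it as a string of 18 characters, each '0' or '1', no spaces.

Answer: 000100100000000000

Derivation:
Gen 0: 010111001010110011
Gen 1 (rule 129): 000010000000000000
Gen 2 (rule 149): 111011111111111111
Gen 3 (rule 129): 010001111111111110
Gen 4 (rule 149): 011100111111111101
Gen 5 (rule 129): 001000011111111000
Gen 6 (rule 149): 101111001111110111
Gen 7 (rule 129): 000110000111100010
Gen 8 (rule 149): 110001110011011011
Gen 9 (rule 129): 000100100000000000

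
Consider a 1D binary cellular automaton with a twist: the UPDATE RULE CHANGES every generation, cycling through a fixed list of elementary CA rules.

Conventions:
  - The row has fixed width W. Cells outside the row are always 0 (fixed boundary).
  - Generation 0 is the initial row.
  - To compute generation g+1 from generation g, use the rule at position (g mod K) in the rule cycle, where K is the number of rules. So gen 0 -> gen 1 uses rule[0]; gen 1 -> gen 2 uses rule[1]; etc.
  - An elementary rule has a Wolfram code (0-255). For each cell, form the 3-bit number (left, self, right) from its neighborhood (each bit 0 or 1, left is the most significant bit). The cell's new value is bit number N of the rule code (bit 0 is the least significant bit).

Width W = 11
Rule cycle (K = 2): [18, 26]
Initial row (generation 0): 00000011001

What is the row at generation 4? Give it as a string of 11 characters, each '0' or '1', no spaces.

Answer: 00101000000

Derivation:
Gen 0: 00000011001
Gen 1 (rule 18): 00000100110
Gen 2 (rule 26): 00001011101
Gen 3 (rule 18): 00010000000
Gen 4 (rule 26): 00101000000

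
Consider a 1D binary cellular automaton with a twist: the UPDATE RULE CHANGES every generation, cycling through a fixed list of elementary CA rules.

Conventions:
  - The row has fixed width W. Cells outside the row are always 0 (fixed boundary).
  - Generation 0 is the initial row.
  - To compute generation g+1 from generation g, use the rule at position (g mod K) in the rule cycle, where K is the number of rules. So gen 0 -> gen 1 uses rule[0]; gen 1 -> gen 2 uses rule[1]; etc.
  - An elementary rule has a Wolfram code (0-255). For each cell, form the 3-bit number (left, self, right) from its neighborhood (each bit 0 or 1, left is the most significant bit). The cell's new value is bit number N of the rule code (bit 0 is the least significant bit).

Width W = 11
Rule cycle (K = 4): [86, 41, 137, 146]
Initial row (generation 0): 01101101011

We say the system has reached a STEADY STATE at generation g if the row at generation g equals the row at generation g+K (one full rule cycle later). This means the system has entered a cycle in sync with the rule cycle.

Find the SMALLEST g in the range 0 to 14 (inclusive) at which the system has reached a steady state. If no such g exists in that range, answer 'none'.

Answer: 4

Derivation:
Gen 0: 01101101011
Gen 1 (rule 86): 10100101001
Gen 2 (rule 41): 01000010000
Gen 3 (rule 137): 00011000111
Gen 4 (rule 146): 00100101010
Gen 5 (rule 86): 01111101011
Gen 6 (rule 41): 01000010110
Gen 7 (rule 137): 00011000100
Gen 8 (rule 146): 00100101010
Gen 9 (rule 86): 01111101011
Gen 10 (rule 41): 01000010110
Gen 11 (rule 137): 00011000100
Gen 12 (rule 146): 00100101010
Gen 13 (rule 86): 01111101011
Gen 14 (rule 41): 01000010110
Gen 15 (rule 137): 00011000100
Gen 16 (rule 146): 00100101010
Gen 17 (rule 86): 01111101011
Gen 18 (rule 41): 01000010110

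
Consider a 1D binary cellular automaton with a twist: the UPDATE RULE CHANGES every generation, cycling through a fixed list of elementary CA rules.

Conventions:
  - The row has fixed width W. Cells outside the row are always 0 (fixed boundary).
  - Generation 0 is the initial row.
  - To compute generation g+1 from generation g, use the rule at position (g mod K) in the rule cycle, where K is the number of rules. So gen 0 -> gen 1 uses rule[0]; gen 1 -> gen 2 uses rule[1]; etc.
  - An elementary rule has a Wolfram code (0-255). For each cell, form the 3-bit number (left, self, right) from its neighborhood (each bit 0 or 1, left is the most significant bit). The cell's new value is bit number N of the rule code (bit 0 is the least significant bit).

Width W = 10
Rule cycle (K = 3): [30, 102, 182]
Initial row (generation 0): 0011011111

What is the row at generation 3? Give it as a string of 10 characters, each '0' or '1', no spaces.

Gen 0: 0011011111
Gen 1 (rule 30): 0110010000
Gen 2 (rule 102): 1010110000
Gen 3 (rule 182): 1111001000

Answer: 1111001000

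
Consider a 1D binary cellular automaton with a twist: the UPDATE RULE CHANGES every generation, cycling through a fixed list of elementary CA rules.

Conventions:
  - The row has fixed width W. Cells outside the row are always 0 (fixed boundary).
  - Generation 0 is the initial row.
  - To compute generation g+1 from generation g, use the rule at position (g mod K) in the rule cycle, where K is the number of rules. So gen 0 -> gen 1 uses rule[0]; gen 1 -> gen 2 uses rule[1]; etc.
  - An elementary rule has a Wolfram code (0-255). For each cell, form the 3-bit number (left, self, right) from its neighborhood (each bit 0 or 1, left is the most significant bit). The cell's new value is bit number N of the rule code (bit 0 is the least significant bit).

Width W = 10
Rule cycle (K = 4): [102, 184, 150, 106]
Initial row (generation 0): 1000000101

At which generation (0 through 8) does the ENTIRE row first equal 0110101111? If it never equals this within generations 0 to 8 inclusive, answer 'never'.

Gen 0: 1000000101
Gen 1 (rule 102): 1000001111
Gen 2 (rule 184): 0100001110
Gen 3 (rule 150): 1110010101
Gen 4 (rule 106): 1010101010
Gen 5 (rule 102): 1111111110
Gen 6 (rule 184): 1111111101
Gen 7 (rule 150): 0111111001
Gen 8 (rule 106): 1100001010

Answer: never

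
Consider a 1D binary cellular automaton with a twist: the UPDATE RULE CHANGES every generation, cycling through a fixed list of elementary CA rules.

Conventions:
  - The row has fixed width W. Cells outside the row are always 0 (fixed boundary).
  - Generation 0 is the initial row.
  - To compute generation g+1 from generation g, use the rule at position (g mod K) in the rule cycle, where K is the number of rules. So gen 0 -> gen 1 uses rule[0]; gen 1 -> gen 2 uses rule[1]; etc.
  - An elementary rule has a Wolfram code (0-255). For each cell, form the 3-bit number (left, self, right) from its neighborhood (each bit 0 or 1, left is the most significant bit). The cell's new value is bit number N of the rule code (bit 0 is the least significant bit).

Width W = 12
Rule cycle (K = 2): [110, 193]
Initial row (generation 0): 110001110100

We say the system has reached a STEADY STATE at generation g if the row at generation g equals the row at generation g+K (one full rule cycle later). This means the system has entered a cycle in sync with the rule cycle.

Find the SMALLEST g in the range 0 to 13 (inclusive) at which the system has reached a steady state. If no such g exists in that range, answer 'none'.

Gen 0: 110001110100
Gen 1 (rule 110): 110011011100
Gen 2 (rule 193): 010001001101
Gen 3 (rule 110): 110011011111
Gen 4 (rule 193): 010001001111
Gen 5 (rule 110): 110011011001
Gen 6 (rule 193): 010001001000
Gen 7 (rule 110): 110011011000
Gen 8 (rule 193): 010001001011
Gen 9 (rule 110): 110011011111
Gen 10 (rule 193): 010001001111
Gen 11 (rule 110): 110011011001
Gen 12 (rule 193): 010001001000
Gen 13 (rule 110): 110011011000
Gen 14 (rule 193): 010001001011
Gen 15 (rule 110): 110011011111

Answer: none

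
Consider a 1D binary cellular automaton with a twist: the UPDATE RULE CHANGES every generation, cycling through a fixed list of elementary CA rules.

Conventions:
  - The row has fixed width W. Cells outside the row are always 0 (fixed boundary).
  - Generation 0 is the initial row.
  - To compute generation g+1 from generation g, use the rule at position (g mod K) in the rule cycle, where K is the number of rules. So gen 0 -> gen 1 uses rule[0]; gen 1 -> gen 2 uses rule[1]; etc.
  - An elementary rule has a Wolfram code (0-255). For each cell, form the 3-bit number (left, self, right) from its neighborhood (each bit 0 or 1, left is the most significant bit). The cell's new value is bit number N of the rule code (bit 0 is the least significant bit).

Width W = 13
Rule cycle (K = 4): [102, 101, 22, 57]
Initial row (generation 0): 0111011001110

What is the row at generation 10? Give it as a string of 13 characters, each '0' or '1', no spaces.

Answer: 0001101101001

Derivation:
Gen 0: 0111011001110
Gen 1 (rule 102): 1001101010010
Gen 2 (rule 101): 1000111110010
Gen 3 (rule 22): 1101000001111
Gen 4 (rule 57): 1010111101000
Gen 5 (rule 102): 1111000111000
Gen 6 (rule 101): 0001010001011
Gen 7 (rule 22): 0011011011000
Gen 8 (rule 57): 1010110110111
Gen 9 (rule 102): 1111011011001
Gen 10 (rule 101): 0001101101001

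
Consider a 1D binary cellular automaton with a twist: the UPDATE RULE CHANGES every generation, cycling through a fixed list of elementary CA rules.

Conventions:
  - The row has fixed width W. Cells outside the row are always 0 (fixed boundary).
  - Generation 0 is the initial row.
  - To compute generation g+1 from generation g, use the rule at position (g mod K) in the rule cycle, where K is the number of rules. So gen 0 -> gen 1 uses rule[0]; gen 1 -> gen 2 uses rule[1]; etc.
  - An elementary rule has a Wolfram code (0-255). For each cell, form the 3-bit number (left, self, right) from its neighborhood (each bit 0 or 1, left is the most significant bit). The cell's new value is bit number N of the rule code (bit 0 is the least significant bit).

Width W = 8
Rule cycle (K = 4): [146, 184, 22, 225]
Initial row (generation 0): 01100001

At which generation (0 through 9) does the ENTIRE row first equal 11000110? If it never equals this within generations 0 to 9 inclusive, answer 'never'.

Gen 0: 01100001
Gen 1 (rule 146): 10010010
Gen 2 (rule 184): 01001001
Gen 3 (rule 22): 11111111
Gen 4 (rule 225): 01111111
Gen 5 (rule 146): 10111110
Gen 6 (rule 184): 01111101
Gen 7 (rule 22): 10000001
Gen 8 (rule 225): 00111100
Gen 9 (rule 146): 01011010

Answer: never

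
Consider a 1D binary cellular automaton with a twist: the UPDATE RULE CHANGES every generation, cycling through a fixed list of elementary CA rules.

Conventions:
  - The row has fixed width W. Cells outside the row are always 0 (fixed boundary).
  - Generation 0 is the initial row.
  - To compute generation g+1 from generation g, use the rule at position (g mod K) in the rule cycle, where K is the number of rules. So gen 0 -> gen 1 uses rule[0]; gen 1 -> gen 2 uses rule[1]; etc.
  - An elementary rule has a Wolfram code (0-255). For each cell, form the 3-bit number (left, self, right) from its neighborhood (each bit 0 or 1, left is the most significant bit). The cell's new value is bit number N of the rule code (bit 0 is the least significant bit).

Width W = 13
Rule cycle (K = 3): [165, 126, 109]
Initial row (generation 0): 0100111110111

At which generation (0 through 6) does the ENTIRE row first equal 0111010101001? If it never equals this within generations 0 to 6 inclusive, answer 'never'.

Answer: never

Derivation:
Gen 0: 0100111110111
Gen 1 (rule 165): 0100011101010
Gen 2 (rule 126): 1110110111111
Gen 3 (rule 109): 1011111100001
Gen 4 (rule 165): 1101111001101
Gen 5 (rule 126): 1111001111111
Gen 6 (rule 109): 1001001000001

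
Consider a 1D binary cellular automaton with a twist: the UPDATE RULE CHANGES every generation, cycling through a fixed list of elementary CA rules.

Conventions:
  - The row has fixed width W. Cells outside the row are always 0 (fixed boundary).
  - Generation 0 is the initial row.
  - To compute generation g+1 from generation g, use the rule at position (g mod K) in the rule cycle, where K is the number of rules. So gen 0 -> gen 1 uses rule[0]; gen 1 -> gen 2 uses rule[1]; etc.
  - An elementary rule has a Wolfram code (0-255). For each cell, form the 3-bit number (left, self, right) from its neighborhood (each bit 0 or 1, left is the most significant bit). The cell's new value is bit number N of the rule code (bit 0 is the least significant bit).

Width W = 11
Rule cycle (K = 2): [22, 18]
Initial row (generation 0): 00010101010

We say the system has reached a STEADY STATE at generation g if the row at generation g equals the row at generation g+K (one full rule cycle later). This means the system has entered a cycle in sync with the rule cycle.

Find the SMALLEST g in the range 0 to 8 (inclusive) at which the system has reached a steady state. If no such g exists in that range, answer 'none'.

Gen 0: 00010101010
Gen 1 (rule 22): 00110101011
Gen 2 (rule 18): 01000000000
Gen 3 (rule 22): 11100000000
Gen 4 (rule 18): 00010000000
Gen 5 (rule 22): 00111000000
Gen 6 (rule 18): 01000100000
Gen 7 (rule 22): 11101110000
Gen 8 (rule 18): 00000001000
Gen 9 (rule 22): 00000011100
Gen 10 (rule 18): 00000100010

Answer: none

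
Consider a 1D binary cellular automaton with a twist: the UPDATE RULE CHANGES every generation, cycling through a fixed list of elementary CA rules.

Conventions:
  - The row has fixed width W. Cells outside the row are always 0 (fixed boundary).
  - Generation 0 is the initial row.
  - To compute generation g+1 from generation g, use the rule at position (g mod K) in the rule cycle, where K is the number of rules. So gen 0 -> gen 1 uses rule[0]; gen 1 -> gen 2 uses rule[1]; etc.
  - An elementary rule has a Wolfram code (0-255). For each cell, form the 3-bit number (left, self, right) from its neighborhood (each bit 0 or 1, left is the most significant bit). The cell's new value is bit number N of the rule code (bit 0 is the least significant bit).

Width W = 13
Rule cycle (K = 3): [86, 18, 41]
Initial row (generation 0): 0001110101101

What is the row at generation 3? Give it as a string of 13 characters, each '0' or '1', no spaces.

Answer: 0011001010011

Derivation:
Gen 0: 0001110101101
Gen 1 (rule 86): 0010010100101
Gen 2 (rule 18): 0101100011000
Gen 3 (rule 41): 0011001010011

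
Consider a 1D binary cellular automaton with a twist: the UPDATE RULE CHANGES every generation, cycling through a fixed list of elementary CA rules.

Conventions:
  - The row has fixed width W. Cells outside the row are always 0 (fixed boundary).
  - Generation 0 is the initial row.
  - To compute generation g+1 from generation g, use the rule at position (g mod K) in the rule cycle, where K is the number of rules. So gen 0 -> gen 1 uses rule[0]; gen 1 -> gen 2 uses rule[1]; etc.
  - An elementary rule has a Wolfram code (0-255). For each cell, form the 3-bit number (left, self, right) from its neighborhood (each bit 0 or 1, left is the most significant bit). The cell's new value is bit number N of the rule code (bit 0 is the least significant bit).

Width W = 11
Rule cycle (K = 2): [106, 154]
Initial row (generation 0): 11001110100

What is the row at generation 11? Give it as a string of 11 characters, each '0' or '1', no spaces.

Gen 0: 11001110100
Gen 1 (rule 106): 11011011000
Gen 2 (rule 154): 10010010100
Gen 3 (rule 106): 00100101000
Gen 4 (rule 154): 01011000100
Gen 5 (rule 106): 10111001000
Gen 6 (rule 154): 00110110100
Gen 7 (rule 106): 01111111000
Gen 8 (rule 154): 11111110100
Gen 9 (rule 106): 10000011000
Gen 10 (rule 154): 01000110100
Gen 11 (rule 106): 10001111000

Answer: 10001111000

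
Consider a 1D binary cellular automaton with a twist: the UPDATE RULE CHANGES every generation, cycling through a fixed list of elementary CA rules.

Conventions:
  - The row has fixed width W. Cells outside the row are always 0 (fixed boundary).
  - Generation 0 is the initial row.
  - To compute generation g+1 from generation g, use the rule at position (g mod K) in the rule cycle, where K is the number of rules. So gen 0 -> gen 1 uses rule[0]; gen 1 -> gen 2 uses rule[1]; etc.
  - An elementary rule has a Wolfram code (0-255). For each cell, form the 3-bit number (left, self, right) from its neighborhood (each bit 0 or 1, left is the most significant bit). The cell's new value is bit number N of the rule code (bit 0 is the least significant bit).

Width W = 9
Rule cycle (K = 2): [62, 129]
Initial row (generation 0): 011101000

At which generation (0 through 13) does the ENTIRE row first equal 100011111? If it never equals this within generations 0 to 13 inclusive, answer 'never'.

Gen 0: 011101000
Gen 1 (rule 62): 110011100
Gen 2 (rule 129): 000001001
Gen 3 (rule 62): 000011111
Gen 4 (rule 129): 111001110
Gen 5 (rule 62): 100111001
Gen 6 (rule 129): 000010000
Gen 7 (rule 62): 000111000
Gen 8 (rule 129): 110010011
Gen 9 (rule 62): 101111110
Gen 10 (rule 129): 000111100
Gen 11 (rule 62): 001100010
Gen 12 (rule 129): 100001000
Gen 13 (rule 62): 110011100

Answer: never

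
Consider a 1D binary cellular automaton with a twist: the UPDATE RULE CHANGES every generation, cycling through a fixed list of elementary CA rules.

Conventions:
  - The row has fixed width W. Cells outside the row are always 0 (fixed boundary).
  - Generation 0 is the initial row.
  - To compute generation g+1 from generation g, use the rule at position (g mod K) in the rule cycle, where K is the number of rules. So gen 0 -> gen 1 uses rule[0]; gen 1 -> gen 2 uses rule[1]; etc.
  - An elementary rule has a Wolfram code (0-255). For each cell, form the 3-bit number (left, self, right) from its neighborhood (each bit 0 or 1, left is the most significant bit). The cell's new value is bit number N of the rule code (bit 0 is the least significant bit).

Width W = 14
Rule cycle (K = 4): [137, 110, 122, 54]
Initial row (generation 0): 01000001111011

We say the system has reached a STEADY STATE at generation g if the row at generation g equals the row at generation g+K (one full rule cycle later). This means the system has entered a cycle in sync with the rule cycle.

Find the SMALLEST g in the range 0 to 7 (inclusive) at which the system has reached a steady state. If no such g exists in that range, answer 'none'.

Answer: none

Derivation:
Gen 0: 01000001111011
Gen 1 (rule 137): 00011101110010
Gen 2 (rule 110): 00110111010110
Gen 3 (rule 122): 01111101101111
Gen 4 (rule 54): 10000010010000
Gen 5 (rule 137): 00111000000111
Gen 6 (rule 110): 01101000001101
Gen 7 (rule 122): 11110100011110
Gen 8 (rule 54): 00001110100001
Gen 9 (rule 137): 11101100001100
Gen 10 (rule 110): 10111100011100
Gen 11 (rule 122): 01100110110110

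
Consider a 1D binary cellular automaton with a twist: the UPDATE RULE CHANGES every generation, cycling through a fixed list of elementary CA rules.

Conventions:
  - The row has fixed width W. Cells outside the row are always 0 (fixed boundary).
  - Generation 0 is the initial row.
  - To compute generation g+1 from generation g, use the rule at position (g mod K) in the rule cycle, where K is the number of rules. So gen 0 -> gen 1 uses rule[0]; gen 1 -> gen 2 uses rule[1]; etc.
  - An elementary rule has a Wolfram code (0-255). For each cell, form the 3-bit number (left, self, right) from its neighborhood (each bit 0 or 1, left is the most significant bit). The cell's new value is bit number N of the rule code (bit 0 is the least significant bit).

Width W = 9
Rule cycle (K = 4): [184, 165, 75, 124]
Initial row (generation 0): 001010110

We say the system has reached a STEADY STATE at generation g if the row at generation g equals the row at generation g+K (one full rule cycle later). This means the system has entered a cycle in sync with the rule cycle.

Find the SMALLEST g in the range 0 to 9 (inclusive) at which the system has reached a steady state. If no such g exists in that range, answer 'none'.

Gen 0: 001010110
Gen 1 (rule 184): 000101101
Gen 2 (rule 165): 110110011
Gen 3 (rule 75): 110110111
Gen 4 (rule 124): 111111101
Gen 5 (rule 184): 111111010
Gen 6 (rule 165): 011110110
Gen 7 (rule 75): 110010110
Gen 8 (rule 124): 111011111
Gen 9 (rule 184): 110111110
Gen 10 (rule 165): 001011100
Gen 11 (rule 75): 110010101
Gen 12 (rule 124): 111011111
Gen 13 (rule 184): 110111110

Answer: 8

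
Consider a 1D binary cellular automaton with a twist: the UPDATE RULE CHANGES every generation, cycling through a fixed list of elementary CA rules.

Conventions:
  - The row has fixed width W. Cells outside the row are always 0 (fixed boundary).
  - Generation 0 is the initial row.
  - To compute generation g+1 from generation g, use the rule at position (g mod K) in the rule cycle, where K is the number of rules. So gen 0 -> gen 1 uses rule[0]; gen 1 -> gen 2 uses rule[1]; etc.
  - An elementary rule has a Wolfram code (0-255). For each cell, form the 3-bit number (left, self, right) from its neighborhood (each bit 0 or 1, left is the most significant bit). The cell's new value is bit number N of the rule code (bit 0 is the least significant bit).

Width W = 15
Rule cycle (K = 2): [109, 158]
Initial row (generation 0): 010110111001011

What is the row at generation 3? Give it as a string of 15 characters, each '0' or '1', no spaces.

Answer: 100001001000010

Derivation:
Gen 0: 010110111001011
Gen 1 (rule 109): 011111101001111
Gen 2 (rule 158): 111111001111110
Gen 3 (rule 109): 100001001000010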